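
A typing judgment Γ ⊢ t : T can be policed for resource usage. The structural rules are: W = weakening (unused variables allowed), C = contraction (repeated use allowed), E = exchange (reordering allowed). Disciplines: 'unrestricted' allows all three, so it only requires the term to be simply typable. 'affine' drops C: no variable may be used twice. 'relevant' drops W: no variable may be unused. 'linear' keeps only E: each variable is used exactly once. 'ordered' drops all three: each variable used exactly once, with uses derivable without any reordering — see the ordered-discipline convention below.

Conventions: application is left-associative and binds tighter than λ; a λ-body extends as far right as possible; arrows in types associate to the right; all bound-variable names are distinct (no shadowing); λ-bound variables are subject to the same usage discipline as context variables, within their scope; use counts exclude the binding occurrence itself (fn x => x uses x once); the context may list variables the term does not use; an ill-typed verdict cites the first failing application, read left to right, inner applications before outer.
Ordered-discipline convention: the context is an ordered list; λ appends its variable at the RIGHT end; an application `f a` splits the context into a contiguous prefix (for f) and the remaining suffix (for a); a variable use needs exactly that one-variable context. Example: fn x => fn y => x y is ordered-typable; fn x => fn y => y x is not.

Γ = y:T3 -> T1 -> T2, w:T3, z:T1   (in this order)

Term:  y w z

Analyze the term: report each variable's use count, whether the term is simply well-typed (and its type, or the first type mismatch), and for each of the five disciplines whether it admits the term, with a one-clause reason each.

variable uses: y=1; w=1; z=1
use order (left to right): y, w, z
typing: well-typed at T2
ordered: ✓ — y, w, z once each; derivable with no W/C/E
linear: ✓ — exactly-once usage across y, w, z
affine: ✓ — none of y, w, z used more than once
relevant: ✓ — every one of y, w, z appears
unrestricted: ✓ — well-typed at T2; no restrictions here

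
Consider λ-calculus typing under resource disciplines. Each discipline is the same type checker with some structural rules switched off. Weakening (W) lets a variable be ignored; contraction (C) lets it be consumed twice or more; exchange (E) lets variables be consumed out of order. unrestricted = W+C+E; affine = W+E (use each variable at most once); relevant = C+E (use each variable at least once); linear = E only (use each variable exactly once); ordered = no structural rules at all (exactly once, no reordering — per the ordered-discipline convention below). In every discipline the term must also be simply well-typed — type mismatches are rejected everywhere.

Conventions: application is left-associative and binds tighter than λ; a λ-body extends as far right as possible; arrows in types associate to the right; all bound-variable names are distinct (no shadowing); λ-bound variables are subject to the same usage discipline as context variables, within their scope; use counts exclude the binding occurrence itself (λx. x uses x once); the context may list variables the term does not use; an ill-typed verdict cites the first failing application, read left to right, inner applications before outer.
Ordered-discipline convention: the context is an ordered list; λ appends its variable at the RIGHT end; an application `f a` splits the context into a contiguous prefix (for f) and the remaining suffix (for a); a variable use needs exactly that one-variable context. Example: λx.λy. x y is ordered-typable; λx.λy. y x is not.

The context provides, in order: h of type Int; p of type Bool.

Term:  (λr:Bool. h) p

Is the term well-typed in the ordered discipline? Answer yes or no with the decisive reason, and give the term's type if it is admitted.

no — needs weakening: r unused
counts: h ×1; p ×1; r [bound] ×0
use order (left to right): h, p
typing: ✓ — Int
all disciplines: ordered ✗ · linear ✗ · affine ✓ · relevant ✗ · unrestricted ✓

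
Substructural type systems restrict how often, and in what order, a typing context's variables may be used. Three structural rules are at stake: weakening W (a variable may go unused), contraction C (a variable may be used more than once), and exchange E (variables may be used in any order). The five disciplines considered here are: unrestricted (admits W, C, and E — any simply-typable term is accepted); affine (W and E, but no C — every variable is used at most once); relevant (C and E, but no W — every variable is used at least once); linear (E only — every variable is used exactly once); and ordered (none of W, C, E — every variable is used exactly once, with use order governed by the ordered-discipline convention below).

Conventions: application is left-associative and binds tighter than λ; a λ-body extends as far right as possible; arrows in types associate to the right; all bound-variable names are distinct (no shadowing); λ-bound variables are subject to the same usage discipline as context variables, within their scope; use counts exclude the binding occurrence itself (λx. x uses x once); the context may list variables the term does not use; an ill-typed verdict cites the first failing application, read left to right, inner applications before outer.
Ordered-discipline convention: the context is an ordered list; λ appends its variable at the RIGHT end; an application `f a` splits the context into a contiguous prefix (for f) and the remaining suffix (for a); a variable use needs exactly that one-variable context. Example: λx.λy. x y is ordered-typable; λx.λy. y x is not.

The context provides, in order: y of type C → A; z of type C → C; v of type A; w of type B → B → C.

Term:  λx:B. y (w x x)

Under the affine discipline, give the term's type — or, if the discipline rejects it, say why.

not well-typed under affine — uses contraction: x ×2
counts: y=1; z=0; v=0; w=1; x (bound)=2
order of uses: y, w, x, x
typing: the term checks, with type B → A
per-discipline verdicts: ordered ✗, linear ✗, affine ✗, relevant ✗, unrestricted ✓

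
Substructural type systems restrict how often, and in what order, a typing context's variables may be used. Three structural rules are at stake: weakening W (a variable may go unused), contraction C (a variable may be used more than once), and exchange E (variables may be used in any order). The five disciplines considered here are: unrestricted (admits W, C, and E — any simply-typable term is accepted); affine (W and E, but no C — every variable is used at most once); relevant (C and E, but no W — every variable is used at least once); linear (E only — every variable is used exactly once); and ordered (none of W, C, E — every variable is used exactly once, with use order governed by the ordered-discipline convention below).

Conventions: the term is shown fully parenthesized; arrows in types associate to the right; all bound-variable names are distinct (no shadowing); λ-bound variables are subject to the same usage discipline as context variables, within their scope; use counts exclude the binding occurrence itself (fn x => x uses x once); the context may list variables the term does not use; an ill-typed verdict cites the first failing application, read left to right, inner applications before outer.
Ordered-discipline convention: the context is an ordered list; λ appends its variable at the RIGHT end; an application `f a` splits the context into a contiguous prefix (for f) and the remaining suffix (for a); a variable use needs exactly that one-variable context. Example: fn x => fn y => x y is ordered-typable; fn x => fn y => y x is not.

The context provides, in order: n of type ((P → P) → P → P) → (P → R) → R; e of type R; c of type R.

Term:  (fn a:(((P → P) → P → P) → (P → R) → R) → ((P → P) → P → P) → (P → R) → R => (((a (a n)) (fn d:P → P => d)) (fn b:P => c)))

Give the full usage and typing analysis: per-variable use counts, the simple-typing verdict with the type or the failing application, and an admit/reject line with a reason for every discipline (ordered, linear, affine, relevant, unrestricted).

use counts: n: 1×; e: 0×; c: 1×; a (λ-bound): 2×; d (λ-bound): 1×; b (λ-bound): 0×
left-to-right use order: a, a, n, d, c
typing: well-typed at ((((P → P) → P → P) → (P → R) → R) → ((P → P) → P → P) → (P → R) → R) → R
ordered ✗ (uses contraction: a ×2; e, b left unused)
linear ✗ (uses contraction: a ×2; e, b left unused)
affine ✗ (uses contraction: a ×2)
relevant ✗ (e, b left unused)
unrestricted ✓ (well-typed at ((((P → P) → P → P) → (P → R) → R) → ((P → P) → P → P) → (P → R) → R) → R; no restrictions here)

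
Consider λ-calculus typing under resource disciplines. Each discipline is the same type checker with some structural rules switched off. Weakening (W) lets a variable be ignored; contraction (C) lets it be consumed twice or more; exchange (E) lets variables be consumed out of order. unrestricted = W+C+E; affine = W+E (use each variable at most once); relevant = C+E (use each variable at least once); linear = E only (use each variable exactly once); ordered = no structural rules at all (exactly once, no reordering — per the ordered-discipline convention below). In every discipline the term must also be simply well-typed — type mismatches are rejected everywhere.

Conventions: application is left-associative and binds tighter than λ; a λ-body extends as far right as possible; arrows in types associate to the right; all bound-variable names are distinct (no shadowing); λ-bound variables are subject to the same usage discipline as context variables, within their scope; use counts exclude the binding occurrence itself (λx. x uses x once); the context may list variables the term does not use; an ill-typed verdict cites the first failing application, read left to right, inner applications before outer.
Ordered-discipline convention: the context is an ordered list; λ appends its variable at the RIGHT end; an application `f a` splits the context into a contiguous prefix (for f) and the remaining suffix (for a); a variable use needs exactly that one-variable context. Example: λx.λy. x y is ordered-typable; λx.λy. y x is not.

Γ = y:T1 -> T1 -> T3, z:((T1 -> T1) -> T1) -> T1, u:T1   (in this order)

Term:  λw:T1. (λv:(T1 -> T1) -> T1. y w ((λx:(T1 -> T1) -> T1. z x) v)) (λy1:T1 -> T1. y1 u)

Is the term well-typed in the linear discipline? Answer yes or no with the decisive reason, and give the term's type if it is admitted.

yes — y, z, u, w, v, x, y1: one use apiece; term : T1 -> T3
counts: y: 1, z: 1, u: 1, w (λ-bound): 1, v (λ-bound): 1, x (λ-bound): 1, y1 (λ-bound): 1
order of uses: y, w, z, x, v, y1, u
typing: well-typed — term : T1 -> T3
across the five disciplines: ordered ✗; linear ✓; affine ✓; relevant ✓; unrestricted ✓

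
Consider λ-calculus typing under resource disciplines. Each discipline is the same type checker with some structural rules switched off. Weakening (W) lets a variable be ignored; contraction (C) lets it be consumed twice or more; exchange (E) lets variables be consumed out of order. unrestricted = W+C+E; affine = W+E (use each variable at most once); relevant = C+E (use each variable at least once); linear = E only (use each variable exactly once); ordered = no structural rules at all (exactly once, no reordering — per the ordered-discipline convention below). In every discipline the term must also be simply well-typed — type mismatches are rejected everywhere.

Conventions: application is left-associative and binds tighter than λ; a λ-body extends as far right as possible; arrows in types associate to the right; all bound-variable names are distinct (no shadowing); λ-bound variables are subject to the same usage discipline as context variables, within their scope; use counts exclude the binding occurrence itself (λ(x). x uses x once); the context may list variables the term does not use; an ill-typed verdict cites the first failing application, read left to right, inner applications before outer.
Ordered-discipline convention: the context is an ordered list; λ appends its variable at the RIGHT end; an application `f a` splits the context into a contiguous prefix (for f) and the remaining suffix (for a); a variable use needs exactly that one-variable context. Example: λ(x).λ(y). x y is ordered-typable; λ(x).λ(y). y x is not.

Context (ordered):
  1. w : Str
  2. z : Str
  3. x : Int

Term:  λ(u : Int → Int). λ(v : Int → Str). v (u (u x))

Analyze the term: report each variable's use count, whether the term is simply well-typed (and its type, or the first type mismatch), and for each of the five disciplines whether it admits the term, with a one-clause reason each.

counts: w: 0, z: 0, x: 1, u [bound]: 2, v [bound]: 1
order of uses: v, u, u, x
typing: well-typed at (Int → Int) → (Int → Str) → Str
ordered ✗ (u ×2 used more than once (contraction); w, z never used (weakening))
linear ✗ (u ×2 used more than once (contraction); w, z never used (weakening))
affine ✗ (u ×2 used more than once (contraction))
relevant ✗ (w, z never used (weakening))
unrestricted ✓ (well-typed at (Int → Int) → (Int → Str) → Str; no restrictions here)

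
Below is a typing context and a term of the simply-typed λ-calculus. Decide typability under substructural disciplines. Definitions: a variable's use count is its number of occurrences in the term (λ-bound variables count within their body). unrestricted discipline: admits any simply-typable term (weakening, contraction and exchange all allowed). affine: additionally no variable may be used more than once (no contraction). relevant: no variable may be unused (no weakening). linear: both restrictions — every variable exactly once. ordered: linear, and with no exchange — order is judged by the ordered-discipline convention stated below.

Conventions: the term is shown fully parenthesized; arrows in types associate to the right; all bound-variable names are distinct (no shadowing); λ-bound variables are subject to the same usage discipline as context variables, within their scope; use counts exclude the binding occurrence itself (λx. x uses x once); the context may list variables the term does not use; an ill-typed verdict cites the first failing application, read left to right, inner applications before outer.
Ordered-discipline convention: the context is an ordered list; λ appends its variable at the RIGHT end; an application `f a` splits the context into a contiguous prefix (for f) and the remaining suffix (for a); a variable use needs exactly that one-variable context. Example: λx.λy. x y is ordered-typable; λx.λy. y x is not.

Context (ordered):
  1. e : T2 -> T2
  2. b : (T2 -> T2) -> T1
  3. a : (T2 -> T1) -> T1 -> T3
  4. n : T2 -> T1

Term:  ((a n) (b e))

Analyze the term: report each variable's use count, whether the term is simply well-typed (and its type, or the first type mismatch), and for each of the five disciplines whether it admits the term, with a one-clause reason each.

use counts: e=1, b=1, a=1, n=1
uses in reading order: a, n, b, e
typing: the term checks, with type T3
ordered: ✗ — use order a, n, b, e needs exchange
linear: ✓ — exactly-once usage across e, b, a, n
affine: ✓ — e, b, a, n: no repeats, contraction unneeded
relevant: ✓ — every one of e, b, a, n appears
unrestricted: ✓ — type-checks (T3) and nothing is barred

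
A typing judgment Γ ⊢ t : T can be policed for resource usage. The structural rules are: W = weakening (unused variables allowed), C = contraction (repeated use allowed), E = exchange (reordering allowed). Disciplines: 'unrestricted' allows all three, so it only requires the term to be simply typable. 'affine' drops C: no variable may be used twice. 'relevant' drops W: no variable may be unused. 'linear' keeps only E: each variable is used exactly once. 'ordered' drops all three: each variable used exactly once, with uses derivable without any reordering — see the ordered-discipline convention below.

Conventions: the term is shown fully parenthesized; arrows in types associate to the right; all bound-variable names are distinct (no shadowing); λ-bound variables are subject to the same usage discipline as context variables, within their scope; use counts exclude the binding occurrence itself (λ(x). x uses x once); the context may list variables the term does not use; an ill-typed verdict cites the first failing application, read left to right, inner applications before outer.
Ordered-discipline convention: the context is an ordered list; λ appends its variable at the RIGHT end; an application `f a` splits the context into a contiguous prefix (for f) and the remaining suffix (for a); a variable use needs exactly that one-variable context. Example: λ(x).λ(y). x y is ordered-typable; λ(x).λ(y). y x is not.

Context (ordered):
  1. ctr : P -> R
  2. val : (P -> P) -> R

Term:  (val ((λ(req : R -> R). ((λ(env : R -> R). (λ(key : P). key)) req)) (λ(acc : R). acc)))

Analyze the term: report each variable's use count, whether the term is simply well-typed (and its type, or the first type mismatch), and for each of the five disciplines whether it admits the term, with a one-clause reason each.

variable uses: ctr=0, val=1, req (bound)=1, env (bound)=0, key (bound)=1, acc (bound)=1
left-to-right use order: val, key, req, acc
typing: the term checks, with type R
ordered: ✗ — ctr, env never used (weakening)
linear: ✗ — ctr, env never used (weakening)
affine: ✓ — no duplicate uses among ctr, val, req, env, key, acc
relevant: ✗ — ctr, env never used (weakening)
unrestricted: ✓ — simply typable at R; W, C, E all held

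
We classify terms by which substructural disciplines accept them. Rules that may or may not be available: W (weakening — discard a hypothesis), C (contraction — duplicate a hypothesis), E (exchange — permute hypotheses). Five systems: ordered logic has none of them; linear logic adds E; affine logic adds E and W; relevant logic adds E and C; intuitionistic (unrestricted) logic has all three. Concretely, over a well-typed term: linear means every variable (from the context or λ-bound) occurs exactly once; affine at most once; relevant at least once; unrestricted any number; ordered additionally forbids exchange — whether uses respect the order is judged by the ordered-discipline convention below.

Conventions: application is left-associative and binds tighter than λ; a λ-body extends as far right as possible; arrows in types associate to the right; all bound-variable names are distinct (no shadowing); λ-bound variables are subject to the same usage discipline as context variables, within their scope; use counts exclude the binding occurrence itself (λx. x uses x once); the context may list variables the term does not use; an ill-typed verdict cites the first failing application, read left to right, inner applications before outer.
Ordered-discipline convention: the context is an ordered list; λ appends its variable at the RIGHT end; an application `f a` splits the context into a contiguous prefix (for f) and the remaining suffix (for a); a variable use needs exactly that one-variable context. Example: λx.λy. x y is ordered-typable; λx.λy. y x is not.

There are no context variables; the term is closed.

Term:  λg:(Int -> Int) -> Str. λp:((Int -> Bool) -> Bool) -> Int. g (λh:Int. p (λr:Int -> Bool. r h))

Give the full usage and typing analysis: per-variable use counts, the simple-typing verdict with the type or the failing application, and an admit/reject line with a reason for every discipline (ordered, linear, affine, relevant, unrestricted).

counts: g (λ-bound): 1×, p (λ-bound): 1×, h (λ-bound): 1×, r (λ-bound): 1×
use order (left to right): g, p, r, h
typing: the term checks, with type ((Int -> Int) -> Str) -> (((Int -> Bool) -> Bool) -> Int) -> Str
ordered: ✗ — no ordered split (uses run g, p, r, h)
linear: ✓ — g, p, h, r: one use apiece
affine: ✓ — g, p, h, r: no repeats, contraction unneeded
relevant: ✓ — g, p, h, r: all used, weakening unneeded
unrestricted: ✓ — type-checks (((Int -> Int) -> Str) -> (((Int -> Bool) -> Bool) -> Int) -> Str) and nothing is barred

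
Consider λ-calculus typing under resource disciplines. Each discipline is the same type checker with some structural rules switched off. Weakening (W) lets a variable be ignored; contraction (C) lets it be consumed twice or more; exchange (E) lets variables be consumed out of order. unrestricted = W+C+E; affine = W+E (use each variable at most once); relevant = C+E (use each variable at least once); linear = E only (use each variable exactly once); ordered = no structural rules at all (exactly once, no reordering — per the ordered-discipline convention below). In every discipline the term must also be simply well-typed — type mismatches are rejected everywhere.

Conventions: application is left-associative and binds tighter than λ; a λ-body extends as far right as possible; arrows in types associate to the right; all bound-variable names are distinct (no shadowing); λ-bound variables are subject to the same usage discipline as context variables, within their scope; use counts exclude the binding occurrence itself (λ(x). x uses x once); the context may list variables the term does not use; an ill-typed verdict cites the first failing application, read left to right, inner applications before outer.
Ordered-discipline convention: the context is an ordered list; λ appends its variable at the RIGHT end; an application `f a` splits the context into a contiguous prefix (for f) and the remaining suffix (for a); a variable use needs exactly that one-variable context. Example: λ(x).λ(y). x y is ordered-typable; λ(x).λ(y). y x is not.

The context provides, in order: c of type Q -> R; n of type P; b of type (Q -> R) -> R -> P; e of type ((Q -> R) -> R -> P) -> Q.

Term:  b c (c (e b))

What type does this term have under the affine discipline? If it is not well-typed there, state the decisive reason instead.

not well-typed under affine — uses contraction: c ×2, b ×2
variable uses: c: 2; n: 0; b: 2; e: 1
left-to-right use order: b, c, c, e, b
typing: ✓ — P
all disciplines: ordered ✗ · linear ✗ · affine ✗ · relevant ✗ · unrestricted ✓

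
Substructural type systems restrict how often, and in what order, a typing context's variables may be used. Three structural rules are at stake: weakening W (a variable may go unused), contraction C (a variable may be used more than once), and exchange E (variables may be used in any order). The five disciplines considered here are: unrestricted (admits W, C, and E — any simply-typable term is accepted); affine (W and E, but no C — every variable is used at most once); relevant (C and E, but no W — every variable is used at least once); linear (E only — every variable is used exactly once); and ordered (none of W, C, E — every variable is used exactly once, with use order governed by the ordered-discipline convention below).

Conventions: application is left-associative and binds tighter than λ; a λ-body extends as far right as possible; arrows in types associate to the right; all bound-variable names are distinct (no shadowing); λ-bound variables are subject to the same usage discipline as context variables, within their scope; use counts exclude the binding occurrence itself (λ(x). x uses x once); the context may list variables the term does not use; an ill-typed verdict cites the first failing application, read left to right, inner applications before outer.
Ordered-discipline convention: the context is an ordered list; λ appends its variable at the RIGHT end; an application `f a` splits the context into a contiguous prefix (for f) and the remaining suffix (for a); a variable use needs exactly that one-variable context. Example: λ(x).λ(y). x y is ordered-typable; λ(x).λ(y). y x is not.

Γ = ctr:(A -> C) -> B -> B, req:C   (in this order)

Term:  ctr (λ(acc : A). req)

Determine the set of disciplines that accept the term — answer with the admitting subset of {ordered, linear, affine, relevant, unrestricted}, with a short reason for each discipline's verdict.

accepted by: affine, unrestricted
variable uses: ctr: 1; req: 1; acc (bound): 0
uses in reading order: ctr, req
typing: well-typed at B -> B
ordered: ✗ — needs weakening: acc unused
linear: ✗ — needs weakening: acc unused
affine: ✓ — at most one use each (ctr, req, acc)
relevant: ✗ — needs weakening: acc unused
unrestricted: ✓ — type-checks (B -> B) and nothing is barred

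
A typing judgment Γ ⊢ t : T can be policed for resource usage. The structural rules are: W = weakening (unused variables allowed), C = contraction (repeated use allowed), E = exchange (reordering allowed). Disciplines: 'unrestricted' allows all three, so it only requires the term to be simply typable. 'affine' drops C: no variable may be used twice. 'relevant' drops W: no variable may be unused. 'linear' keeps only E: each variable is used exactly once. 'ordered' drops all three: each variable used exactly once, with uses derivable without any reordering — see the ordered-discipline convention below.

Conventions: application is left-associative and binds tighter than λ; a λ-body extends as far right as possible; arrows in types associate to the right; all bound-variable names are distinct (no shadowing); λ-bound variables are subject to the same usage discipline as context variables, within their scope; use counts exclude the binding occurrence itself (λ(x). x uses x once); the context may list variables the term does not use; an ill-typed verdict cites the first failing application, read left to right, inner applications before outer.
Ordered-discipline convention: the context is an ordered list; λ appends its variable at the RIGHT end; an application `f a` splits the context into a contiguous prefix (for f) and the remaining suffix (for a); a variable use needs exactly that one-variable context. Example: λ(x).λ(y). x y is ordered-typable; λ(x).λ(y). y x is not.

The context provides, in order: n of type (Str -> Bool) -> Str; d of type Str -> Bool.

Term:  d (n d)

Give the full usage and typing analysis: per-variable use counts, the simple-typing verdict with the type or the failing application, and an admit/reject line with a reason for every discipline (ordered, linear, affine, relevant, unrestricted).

variable uses: n: 1; d: 2
left-to-right use order: d, n, d
typing: the term checks, with type Bool
ordered: ✗ — repeated use of d ×2
linear: ✗ — repeated use of d ×2
affine: ✗ — repeated use of d ×2
relevant: ✓ — at least one use each (n, d)
unrestricted: ✓ — well-typed at Bool; no restrictions here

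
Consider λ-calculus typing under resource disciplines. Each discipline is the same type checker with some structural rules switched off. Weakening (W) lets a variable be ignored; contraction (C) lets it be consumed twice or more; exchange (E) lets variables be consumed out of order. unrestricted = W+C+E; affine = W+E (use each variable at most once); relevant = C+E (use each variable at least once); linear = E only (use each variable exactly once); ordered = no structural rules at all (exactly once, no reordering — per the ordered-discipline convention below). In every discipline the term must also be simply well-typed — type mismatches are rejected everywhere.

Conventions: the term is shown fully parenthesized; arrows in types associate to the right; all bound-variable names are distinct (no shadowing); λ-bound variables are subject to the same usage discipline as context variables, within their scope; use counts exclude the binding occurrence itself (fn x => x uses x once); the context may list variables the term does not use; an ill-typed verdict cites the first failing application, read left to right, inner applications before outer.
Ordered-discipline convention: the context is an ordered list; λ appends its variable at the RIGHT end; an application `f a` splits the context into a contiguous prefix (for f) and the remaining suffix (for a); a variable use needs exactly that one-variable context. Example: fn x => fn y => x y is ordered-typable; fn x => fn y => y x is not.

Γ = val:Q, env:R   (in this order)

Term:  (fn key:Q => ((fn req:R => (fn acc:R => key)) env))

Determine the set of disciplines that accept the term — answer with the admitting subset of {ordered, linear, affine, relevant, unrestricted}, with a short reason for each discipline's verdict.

admitted by: affine, unrestricted
counts: val ×0; env ×1; key [bound] ×1; req [bound] ×0; acc [bound] ×0
uses in reading order: key, env
typing: well-typed at Q -> R -> Q
ordered: ✗ — unused: val, req, acc — weakening required
linear: ✗ — unused: val, req, acc — weakening required
affine: ✓ — at most one use each (val, env, key, req, acc)
relevant: ✗ — unused: val, req, acc — weakening required
unrestricted: ✓ — well-typed at Q -> R -> Q; no restrictions here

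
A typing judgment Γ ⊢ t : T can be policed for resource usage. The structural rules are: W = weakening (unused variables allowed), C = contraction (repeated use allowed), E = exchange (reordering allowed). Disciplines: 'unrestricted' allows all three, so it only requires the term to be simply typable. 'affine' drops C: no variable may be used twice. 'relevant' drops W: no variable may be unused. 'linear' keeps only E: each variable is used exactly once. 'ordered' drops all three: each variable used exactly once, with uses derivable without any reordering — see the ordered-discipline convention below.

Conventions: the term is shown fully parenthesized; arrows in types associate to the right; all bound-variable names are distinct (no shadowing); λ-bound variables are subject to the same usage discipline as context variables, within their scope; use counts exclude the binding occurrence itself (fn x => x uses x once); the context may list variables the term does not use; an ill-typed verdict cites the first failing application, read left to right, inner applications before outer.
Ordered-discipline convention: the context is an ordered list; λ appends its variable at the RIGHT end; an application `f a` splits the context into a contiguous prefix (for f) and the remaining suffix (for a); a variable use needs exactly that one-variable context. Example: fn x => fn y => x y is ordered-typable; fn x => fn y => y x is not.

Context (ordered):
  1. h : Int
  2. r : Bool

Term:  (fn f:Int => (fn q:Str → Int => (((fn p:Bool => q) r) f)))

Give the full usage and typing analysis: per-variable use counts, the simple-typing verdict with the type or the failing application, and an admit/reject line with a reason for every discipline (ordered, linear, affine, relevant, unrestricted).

variable uses: h=0, r=1, f (bound)=1, q (bound)=1, p (bound)=0
uses in reading order: q, r, f
typing: ill-typed: an application expects Str but receives Int
ordered: ✗, not simply typable
linear: ✗, fails simple typing
affine: ✗, a type mismatch blocks all five
relevant: ✗, the type mismatch rejects it
unrestricted: ✗, not simply typable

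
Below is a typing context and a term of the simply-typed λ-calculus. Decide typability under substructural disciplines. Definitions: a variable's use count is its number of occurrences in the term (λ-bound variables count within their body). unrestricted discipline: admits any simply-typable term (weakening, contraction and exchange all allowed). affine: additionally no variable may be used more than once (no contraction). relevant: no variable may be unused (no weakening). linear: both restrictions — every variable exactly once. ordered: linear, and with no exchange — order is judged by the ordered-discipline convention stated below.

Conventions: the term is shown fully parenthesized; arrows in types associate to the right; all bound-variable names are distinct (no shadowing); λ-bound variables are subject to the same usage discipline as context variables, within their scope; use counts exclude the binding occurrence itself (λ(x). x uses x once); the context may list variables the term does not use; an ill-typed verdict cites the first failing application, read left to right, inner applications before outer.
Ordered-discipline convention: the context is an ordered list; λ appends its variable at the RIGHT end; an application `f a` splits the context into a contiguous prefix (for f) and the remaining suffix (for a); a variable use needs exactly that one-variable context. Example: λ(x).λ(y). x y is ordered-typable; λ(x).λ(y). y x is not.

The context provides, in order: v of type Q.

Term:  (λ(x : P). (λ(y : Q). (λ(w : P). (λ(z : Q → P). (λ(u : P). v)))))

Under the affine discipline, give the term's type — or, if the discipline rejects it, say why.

term : P → Q → P → (Q → P) → P → Q
use counts: v: 1, x (λ-bound): 0, y (λ-bound): 0, w (λ-bound): 0, z (λ-bound): 0, u (λ-bound): 0
use order (left to right): v
typing: well-typed at P → Q → P → (Q → P) → P → Q
across the five disciplines: ordered ✗ · linear ✗ · affine ✓ · relevant ✗ · unrestricted ✓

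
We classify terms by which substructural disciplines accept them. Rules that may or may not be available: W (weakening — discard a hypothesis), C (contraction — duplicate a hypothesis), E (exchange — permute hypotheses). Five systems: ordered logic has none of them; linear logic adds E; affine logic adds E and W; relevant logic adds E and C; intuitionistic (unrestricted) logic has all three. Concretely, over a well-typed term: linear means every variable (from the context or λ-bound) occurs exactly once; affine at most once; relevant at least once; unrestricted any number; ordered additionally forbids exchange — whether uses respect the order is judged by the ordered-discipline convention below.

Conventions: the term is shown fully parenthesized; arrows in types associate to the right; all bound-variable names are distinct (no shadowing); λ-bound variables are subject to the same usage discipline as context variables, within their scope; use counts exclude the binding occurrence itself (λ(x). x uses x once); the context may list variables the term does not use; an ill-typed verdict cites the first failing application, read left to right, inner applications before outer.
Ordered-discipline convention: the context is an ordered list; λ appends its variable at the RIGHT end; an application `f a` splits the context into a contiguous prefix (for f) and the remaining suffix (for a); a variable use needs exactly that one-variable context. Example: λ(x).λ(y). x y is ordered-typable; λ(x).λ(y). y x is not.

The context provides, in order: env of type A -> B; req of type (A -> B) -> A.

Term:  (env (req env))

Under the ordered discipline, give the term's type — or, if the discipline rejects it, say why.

not well-typed under ordered — repeated use of env ×2
usage: env: 2×; req: 1×
order of uses: env, req, env
typing: well-typed at B
summary: ordered ✗, linear ✗, affine ✗, relevant ✓, unrestricted ✓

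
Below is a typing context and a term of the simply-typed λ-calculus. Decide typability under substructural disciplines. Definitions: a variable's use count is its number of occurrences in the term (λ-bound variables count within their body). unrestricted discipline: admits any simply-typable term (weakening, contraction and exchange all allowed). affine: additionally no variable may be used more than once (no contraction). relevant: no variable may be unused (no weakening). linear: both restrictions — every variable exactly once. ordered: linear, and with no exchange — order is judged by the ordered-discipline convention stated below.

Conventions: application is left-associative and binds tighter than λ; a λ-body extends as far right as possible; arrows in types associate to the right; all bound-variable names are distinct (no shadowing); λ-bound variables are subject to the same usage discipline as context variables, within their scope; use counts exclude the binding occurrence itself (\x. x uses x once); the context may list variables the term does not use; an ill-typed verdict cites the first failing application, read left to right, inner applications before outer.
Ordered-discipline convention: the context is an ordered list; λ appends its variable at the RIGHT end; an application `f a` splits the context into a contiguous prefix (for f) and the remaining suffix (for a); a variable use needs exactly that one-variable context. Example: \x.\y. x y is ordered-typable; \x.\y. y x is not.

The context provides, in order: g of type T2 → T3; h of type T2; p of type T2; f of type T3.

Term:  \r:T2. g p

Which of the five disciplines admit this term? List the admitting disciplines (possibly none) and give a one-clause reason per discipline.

admitted by: affine, unrestricted
use counts: g: 1×; h: 0×; p: 1×; f: 0×; r (λ-bound): 0×
uses in reading order: g, p
typing: well-typed — term : T2 → T3
ordered ✗ (h, f, r left unused)
linear ✗ (h, f, r left unused)
affine ✓ (no duplicate uses among g, h, p, f, r)
relevant ✗ (h, f, r left unused)
unrestricted ✓ (type-checks (T2 → T3) and nothing is barred)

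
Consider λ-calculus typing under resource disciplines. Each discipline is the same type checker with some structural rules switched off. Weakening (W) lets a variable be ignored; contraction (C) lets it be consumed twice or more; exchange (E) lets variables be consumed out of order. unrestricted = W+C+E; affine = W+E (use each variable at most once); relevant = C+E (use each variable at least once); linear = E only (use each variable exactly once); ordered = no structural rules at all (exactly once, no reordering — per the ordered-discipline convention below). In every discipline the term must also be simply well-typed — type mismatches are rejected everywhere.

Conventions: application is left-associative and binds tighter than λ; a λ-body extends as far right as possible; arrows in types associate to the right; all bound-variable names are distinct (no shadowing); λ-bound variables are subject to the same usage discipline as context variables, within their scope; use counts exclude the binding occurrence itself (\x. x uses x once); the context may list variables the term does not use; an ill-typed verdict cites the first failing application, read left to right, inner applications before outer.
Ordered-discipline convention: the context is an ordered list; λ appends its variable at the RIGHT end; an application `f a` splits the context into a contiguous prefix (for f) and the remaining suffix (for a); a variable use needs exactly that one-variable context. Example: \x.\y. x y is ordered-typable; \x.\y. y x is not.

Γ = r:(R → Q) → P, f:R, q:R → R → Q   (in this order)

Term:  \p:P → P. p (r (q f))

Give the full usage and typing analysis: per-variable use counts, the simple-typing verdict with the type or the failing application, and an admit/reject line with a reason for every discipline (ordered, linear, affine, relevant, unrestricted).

counts: r ×1, f ×1, q ×1, p [bound] ×1
uses in reading order: p, r, q, f
typing: well-typed at (P → P) → P
ordered: ✗ — no contiguous prefix/suffix split fits p, r, q, f
linear: ✓ — each of r, f, q, p used exactly once
affine: ✓ — no duplicate uses among r, f, q, p
relevant: ✓ — at least one use each (r, f, q, p)
unrestricted: ✓ — well-typed at (P → P) → P; no restrictions here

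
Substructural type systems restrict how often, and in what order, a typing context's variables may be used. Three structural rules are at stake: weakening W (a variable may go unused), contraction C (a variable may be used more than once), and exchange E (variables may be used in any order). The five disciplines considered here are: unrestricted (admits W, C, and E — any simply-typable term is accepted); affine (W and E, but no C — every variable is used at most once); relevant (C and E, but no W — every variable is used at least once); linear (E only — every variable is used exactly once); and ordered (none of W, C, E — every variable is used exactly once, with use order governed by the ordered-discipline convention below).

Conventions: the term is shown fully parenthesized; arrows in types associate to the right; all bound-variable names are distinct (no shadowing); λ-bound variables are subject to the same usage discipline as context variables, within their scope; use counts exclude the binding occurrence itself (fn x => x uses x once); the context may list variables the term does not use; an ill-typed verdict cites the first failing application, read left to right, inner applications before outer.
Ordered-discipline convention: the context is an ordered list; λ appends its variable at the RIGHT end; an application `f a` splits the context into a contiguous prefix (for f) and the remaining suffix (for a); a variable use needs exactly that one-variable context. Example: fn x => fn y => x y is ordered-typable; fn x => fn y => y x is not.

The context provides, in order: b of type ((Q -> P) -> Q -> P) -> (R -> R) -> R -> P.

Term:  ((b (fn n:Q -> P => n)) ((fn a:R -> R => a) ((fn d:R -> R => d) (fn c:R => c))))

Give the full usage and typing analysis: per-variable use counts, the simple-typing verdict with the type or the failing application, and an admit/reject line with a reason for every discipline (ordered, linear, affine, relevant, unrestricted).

variable uses: b ×1; n (λ-bound) ×1; a (λ-bound) ×1; d (λ-bound) ×1; c (λ-bound) ×1
uses in reading order: b, n, a, d, c
typing: well-typed — term : R -> P
ordered ✓ (single-use (b, n, a, d, c), ordered derivation ok)
linear ✓ (single use per variable (b, n, a, d, c))
affine ✓ (b, n, a, d, c: no repeats, contraction unneeded)
relevant ✓ (at least one use each (b, n, a, d, c))
unrestricted ✓ (simply typable at R -> P; W, C, E all held)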